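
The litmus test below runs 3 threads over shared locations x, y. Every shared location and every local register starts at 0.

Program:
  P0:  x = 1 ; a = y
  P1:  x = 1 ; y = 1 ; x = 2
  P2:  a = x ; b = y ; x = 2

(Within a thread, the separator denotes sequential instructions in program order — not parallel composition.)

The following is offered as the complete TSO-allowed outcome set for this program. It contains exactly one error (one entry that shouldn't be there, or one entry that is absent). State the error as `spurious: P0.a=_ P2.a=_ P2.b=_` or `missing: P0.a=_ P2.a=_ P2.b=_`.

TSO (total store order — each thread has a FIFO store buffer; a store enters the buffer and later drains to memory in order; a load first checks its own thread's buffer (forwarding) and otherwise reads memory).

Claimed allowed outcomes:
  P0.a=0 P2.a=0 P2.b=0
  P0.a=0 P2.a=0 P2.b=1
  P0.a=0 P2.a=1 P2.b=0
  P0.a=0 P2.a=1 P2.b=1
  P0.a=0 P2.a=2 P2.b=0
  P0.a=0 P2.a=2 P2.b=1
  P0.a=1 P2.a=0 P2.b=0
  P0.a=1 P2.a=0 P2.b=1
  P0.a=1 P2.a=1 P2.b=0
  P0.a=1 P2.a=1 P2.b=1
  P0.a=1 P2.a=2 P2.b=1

outcome vector order: (P0.a,P2.a,P2.b)
TSO (10): 0/0/0; 0/0/1; 0/1/0; 0/1/1; 0/2/1; 1/0/0; 1/0/1; 1/1/0; 1/1/1; 1/2/1
claimed∖TSO = {0/2/0}

spurious: P0.a=0 P2.a=2 P2.b=0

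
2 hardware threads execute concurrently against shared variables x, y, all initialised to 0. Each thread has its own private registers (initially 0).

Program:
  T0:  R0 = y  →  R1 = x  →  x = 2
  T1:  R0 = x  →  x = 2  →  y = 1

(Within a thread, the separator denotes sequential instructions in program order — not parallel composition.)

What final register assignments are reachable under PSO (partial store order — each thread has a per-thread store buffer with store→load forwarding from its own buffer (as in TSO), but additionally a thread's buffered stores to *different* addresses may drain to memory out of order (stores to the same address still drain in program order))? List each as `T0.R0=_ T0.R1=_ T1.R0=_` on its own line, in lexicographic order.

T0.R0=0 T0.R1=0 T1.R0=0
T0.R0=0 T0.R1=0 T1.R0=2
T0.R0=0 T0.R1=2 T1.R0=0
T0.R0=1 T0.R1=0 T1.R0=0
T0.R0=1 T0.R1=2 T1.R0=0

outcome vector order: (T0.R0,T0.R1,T1.R0)
|PSO outcomes| = 5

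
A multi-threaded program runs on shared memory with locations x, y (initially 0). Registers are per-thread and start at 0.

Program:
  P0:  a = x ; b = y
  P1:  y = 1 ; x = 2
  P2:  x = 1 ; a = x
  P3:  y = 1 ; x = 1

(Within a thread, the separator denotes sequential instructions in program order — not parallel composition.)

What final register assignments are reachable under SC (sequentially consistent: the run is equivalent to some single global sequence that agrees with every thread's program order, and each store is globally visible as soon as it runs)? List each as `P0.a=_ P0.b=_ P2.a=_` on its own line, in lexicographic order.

P0.a=0 P0.b=0 P2.a=1
P0.a=0 P0.b=0 P2.a=2
P0.a=0 P0.b=1 P2.a=1
P0.a=0 P0.b=1 P2.a=2
P0.a=1 P0.b=0 P2.a=1
P0.a=1 P0.b=0 P2.a=2
P0.a=1 P0.b=1 P2.a=1
P0.a=1 P0.b=1 P2.a=2
P0.a=2 P0.b=1 P2.a=1
P0.a=2 P0.b=1 P2.a=2

outcome vector order: (P0.a,P0.b,P2.a)
|SC outcomes| = 10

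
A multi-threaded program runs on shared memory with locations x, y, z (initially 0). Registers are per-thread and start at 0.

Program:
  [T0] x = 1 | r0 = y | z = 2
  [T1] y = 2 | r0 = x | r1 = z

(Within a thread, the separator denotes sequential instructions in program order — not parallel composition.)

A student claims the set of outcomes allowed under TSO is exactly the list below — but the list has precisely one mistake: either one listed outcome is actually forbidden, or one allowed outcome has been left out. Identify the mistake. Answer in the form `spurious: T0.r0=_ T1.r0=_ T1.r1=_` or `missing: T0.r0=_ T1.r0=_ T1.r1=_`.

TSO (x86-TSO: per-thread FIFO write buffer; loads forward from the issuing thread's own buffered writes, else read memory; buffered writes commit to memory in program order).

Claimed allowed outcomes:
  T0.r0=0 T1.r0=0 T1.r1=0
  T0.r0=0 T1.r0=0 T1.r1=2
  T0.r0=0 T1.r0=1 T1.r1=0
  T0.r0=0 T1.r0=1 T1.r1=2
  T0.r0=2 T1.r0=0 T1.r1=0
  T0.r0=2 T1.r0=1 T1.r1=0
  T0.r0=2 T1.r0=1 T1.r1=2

missing: T0.r0=2 T1.r0=0 T1.r1=2

outcome vector order: (T0.r0,T1.r0,T1.r1)
under TSO → <0 0 0>, <0 0 2>, <0 1 0>, <0 1 2>, <2 0 0>, <2 0 2>, <2 1 0>, <2 1 2>
TSO∖claimed = {<2 0 2>}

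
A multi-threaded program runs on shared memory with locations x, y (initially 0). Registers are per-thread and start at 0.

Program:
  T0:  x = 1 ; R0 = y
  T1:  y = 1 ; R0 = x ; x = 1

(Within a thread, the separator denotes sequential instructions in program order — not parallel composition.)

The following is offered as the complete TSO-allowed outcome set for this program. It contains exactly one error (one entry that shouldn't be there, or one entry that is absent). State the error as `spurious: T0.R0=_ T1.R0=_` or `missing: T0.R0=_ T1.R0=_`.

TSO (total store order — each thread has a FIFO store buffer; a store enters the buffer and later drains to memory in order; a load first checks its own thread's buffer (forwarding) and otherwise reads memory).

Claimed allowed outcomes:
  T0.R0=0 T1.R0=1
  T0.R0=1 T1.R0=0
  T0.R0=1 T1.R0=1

missing: T0.R0=0 T1.R0=0

outcome vector order: (T0.R0,T1.R0)
TSO: 4 outcomes — {<0 0>, <0 1>, <1 0>, <1 1>}
TSO∖claimed = {<0 0>}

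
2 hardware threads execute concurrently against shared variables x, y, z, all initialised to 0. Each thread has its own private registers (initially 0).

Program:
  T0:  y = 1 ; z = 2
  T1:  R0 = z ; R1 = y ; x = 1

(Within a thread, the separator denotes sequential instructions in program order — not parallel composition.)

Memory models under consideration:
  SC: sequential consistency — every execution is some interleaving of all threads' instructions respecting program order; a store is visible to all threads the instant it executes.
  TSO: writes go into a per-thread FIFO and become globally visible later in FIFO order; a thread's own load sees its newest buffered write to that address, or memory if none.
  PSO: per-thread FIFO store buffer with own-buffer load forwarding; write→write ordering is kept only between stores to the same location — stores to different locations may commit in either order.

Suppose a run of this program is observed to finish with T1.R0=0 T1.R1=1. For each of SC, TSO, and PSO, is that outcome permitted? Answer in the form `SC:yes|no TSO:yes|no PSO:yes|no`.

SC:yes TSO:yes PSO:yes

outcome vector order: (T1.R0,T1.R1)
[SC] allowed = {<0 0>, <0 1>, <2 1>}
[TSO] allowed = {<0 0>, <0 1>, <2 1>}
[PSO] allowed = {<0 0>, <0 1>, <2 0>, <2 1>}
target <0 1> ∈ {SC,TSO,PSO}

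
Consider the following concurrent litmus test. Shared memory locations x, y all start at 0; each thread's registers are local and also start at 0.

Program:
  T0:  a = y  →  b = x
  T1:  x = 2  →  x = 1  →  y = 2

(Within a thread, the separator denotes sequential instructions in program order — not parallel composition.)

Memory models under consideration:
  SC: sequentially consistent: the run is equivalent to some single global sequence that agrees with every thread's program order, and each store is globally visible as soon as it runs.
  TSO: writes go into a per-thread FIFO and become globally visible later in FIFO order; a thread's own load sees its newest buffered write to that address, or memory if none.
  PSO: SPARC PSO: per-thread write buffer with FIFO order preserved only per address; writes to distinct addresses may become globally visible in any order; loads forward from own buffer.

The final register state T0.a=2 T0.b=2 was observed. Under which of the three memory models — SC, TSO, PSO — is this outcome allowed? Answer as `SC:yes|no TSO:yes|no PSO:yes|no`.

SC:no TSO:no PSO:yes

outcome vector order: (T0.a,T0.b)
SC: 4 outcomes — {(0,0); (0,1); (0,2); (2,1)}
TSO: 4 outcomes — {(0,0); (0,1); (0,2); (2,1)}
PSO: 6 outcomes — {(0,0); (0,1); (0,2); (2,0); (2,1); (2,2)}
target (2,2) ∈ {PSO}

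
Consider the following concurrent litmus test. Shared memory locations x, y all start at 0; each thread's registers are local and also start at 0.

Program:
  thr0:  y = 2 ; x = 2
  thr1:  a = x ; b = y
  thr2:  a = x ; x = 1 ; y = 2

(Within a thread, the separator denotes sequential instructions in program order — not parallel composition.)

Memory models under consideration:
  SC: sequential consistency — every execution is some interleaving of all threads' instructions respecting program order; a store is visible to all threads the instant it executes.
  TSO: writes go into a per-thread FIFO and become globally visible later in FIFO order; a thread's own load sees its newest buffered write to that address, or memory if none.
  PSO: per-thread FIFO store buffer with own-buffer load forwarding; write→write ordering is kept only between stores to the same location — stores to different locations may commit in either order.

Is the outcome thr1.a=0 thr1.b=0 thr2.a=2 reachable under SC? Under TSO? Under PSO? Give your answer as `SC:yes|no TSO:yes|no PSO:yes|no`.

outcome vector order: (thr1.a,thr1.b,thr2.a)
[SC] allowed = {<0 0 0>, <0 0 2>, <0 2 0>, <0 2 2>, <1 0 0>, <1 2 0>, <1 2 2>, <2 2 0>, <2 2 2>}
[TSO] allowed = {<0 0 0>, <0 0 2>, <0 2 0>, <0 2 2>, <1 0 0>, <1 2 0>, <1 2 2>, <2 2 0>, <2 2 2>}
[PSO] allowed = {<0 0 0>, <0 0 2>, <0 2 0>, <0 2 2>, <1 0 0>, <1 0 2>, <1 2 0>, <1 2 2>, <2 0 0>, <2 0 2>, <2 2 0>, <2 2 2>}
target <0 0 2> ∈ {SC,TSO,PSO}

SC:yes TSO:yes PSO:yes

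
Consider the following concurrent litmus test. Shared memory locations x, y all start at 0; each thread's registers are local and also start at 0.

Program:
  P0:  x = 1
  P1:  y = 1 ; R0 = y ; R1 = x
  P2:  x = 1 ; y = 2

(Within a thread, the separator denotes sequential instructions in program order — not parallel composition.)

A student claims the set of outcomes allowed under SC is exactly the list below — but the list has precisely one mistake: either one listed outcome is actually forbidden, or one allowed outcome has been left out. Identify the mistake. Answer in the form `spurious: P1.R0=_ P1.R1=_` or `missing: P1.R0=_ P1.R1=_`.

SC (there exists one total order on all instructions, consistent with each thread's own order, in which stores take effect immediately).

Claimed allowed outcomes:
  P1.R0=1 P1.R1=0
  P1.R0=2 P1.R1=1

missing: P1.R0=1 P1.R1=1

outcome vector order: (P1.R0,P1.R1)
under SC → 1/0, 1/1, 2/1
SC∖claimed = {1/1}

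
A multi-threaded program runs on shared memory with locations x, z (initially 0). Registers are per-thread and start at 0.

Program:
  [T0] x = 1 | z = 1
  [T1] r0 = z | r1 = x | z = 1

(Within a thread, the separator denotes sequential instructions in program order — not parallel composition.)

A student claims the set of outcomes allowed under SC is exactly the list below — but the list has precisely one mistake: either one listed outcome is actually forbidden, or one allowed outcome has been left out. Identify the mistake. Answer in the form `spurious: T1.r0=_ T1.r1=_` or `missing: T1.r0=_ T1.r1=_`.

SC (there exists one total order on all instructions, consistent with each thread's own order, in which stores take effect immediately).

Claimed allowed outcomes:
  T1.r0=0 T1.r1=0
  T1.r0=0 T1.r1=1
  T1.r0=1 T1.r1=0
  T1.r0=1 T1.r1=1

outcome vector order: (T1.r0,T1.r1)
under SC → 00 01 11
claimed∖SC = {10}

spurious: T1.r0=1 T1.r1=0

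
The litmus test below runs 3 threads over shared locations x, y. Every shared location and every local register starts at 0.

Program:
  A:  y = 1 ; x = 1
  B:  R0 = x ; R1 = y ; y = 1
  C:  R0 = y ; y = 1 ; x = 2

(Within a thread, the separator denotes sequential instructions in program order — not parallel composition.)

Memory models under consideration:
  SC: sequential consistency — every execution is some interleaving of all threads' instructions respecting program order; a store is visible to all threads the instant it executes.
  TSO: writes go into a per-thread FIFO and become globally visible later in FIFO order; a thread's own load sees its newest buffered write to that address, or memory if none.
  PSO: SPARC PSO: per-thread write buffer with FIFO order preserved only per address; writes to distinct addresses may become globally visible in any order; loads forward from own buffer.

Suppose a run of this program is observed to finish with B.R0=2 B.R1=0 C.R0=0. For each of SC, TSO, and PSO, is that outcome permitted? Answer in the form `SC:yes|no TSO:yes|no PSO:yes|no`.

outcome vector order: (B.R0,B.R1,C.R0)
under SC → 000; 001; 010; 011; 110; 111; 210; 211
under TSO → 000; 001; 010; 011; 110; 111; 210; 211
under PSO → 000; 001; 010; 011; 100; 101; 110; 111; 200; 210; 211
target 200 ∈ {PSO}

SC:no TSO:no PSO:yes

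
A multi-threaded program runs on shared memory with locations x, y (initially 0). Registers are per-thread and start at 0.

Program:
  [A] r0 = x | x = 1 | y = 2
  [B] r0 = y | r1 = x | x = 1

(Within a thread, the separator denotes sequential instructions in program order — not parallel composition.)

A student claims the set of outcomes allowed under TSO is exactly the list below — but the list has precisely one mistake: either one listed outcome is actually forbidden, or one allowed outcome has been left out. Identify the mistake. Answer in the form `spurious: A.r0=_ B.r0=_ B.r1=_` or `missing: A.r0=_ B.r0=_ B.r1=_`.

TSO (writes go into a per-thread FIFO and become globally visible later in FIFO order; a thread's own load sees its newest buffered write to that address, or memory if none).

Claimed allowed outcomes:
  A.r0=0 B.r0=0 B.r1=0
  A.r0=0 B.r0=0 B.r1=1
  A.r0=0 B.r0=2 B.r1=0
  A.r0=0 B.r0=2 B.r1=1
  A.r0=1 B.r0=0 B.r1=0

outcome vector order: (A.r0,B.r0,B.r1)
[TSO] allowed = {000; 001; 021; 100}
claimed∖TSO = {020}

spurious: A.r0=0 B.r0=2 B.r1=0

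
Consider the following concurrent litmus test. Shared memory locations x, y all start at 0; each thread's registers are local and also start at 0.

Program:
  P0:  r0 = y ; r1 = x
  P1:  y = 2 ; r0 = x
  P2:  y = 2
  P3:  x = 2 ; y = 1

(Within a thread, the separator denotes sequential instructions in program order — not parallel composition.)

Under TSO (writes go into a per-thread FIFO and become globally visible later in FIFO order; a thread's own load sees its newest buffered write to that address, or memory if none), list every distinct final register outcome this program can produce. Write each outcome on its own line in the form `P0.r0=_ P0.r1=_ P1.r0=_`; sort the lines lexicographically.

P0.r0=0 P0.r1=0 P1.r0=0
P0.r0=0 P0.r1=0 P1.r0=2
P0.r0=0 P0.r1=2 P1.r0=0
P0.r0=0 P0.r1=2 P1.r0=2
P0.r0=1 P0.r1=2 P1.r0=0
P0.r0=1 P0.r1=2 P1.r0=2
P0.r0=2 P0.r1=0 P1.r0=0
P0.r0=2 P0.r1=0 P1.r0=2
P0.r0=2 P0.r1=2 P1.r0=0
P0.r0=2 P0.r1=2 P1.r0=2

outcome vector order: (P0.r0,P0.r1,P1.r0)
|TSO outcomes| = 10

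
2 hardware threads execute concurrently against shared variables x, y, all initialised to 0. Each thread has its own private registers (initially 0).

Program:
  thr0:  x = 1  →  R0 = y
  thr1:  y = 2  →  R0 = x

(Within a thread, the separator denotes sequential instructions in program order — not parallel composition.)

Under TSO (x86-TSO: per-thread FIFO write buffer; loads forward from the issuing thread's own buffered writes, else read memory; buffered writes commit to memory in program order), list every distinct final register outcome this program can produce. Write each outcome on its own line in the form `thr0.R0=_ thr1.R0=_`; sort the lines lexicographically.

thr0.R0=0 thr1.R0=0
thr0.R0=0 thr1.R0=1
thr0.R0=2 thr1.R0=0
thr0.R0=2 thr1.R0=1

outcome vector order: (thr0.R0,thr1.R0)
|TSO outcomes| = 4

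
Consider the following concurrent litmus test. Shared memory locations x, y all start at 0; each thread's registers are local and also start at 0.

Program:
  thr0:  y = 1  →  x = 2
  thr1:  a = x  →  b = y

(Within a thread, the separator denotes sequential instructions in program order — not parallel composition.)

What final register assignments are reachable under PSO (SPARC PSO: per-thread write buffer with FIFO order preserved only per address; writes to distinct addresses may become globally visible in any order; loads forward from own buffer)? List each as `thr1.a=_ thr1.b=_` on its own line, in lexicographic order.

outcome vector order: (thr1.a,thr1.b)
|PSO outcomes| = 4

thr1.a=0 thr1.b=0
thr1.a=0 thr1.b=1
thr1.a=2 thr1.b=0
thr1.a=2 thr1.b=1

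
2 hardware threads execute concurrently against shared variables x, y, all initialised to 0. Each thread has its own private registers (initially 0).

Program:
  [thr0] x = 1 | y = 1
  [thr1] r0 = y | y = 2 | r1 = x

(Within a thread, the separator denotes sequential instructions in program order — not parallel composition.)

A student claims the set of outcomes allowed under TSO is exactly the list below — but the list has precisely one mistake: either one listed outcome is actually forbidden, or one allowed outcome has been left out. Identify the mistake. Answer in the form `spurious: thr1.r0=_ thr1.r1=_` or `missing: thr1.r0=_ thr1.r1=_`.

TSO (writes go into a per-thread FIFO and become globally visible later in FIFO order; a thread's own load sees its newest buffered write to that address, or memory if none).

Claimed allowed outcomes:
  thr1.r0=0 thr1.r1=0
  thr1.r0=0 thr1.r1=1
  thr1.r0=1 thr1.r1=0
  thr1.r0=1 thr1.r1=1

spurious: thr1.r0=1 thr1.r1=0

outcome vector order: (thr1.r0,thr1.r1)
under TSO → 00; 01; 11
claimed∖TSO = {10}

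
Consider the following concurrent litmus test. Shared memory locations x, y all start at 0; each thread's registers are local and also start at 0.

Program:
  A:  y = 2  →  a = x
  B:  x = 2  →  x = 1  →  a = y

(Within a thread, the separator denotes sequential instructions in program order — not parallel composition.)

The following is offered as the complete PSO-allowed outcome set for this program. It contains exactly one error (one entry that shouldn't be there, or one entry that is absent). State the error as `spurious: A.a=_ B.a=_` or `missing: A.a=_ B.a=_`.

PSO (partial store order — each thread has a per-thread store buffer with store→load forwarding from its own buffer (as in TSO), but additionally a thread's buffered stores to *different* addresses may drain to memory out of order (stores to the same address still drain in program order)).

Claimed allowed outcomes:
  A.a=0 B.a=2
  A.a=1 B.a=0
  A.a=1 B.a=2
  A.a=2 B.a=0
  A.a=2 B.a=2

missing: A.a=0 B.a=0

outcome vector order: (A.a,B.a)
under PSO → (0,0); (0,2); (1,0); (1,2); (2,0); (2,2)
PSO∖claimed = {(0,0)}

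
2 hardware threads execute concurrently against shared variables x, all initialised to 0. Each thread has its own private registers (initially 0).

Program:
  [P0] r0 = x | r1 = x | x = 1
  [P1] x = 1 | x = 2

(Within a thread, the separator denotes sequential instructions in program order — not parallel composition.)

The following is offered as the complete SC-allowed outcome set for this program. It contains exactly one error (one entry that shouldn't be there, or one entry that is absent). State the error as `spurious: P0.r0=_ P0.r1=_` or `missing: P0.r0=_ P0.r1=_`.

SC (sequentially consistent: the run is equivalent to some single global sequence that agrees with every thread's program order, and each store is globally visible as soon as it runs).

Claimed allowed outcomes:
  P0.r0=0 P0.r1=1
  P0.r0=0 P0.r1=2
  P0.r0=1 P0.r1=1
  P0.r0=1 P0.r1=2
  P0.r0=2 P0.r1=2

missing: P0.r0=0 P0.r1=0

outcome vector order: (P0.r0,P0.r1)
SC: 6 outcomes — {<0 0>, <0 1>, <0 2>, <1 1>, <1 2>, <2 2>}
SC∖claimed = {<0 0>}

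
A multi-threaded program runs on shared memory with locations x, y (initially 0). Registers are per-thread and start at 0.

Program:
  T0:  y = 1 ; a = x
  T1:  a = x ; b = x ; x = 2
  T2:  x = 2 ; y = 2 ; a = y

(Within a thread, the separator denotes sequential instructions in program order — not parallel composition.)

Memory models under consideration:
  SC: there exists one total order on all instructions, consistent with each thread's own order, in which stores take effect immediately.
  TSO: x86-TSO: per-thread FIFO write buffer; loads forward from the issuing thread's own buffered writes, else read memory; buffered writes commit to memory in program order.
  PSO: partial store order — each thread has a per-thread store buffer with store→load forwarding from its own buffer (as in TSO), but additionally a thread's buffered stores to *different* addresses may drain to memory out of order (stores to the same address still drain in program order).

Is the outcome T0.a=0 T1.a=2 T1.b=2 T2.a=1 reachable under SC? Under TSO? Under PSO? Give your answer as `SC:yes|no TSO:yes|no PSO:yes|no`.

outcome vector order: (T0.a,T1.a,T1.b,T2.a)
SC: 9 outcomes — {<0 0 0 2>, <0 0 2 2>, <0 2 2 2>, <2 0 0 1>, <2 0 0 2>, <2 0 2 1>, <2 0 2 2>, <2 2 2 1>, <2 2 2 2>}
TSO: 12 outcomes — {<0 0 0 1>, <0 0 0 2>, <0 0 2 1>, <0 0 2 2>, <0 2 2 1>, <0 2 2 2>, <2 0 0 1>, <2 0 0 2>, <2 0 2 1>, <2 0 2 2>, <2 2 2 1>, <2 2 2 2>}
PSO: 12 outcomes — {<0 0 0 1>, <0 0 0 2>, <0 0 2 1>, <0 0 2 2>, <0 2 2 1>, <0 2 2 2>, <2 0 0 1>, <2 0 0 2>, <2 0 2 1>, <2 0 2 2>, <2 2 2 1>, <2 2 2 2>}
target <0 2 2 1> ∈ {TSO,PSO}

SC:no TSO:yes PSO:yes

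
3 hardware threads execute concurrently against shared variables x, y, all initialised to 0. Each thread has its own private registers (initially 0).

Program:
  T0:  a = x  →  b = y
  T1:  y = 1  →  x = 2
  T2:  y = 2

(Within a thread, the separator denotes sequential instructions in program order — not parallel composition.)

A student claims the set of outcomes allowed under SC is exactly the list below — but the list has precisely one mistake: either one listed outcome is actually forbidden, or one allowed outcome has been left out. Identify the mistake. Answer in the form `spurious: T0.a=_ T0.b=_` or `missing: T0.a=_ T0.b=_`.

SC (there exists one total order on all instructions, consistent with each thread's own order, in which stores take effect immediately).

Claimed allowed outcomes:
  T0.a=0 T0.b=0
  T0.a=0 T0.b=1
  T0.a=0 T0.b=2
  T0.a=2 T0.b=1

missing: T0.a=2 T0.b=2

outcome vector order: (T0.a,T0.b)
under SC → (0,0) (0,1) (0,2) (2,1) (2,2)
SC∖claimed = {(2,2)}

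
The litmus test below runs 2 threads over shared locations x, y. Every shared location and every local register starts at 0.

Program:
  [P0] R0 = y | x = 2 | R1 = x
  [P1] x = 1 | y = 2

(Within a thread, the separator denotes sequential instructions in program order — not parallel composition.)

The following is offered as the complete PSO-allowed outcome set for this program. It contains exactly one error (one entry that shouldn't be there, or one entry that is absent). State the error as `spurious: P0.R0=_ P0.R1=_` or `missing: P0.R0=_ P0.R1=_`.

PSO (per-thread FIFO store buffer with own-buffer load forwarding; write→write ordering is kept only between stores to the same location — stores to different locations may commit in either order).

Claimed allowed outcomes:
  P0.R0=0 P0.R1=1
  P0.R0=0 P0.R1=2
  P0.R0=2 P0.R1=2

missing: P0.R0=2 P0.R1=1

outcome vector order: (P0.R0,P0.R1)
[PSO] allowed = {0/1; 0/2; 2/1; 2/2}
PSO∖claimed = {2/1}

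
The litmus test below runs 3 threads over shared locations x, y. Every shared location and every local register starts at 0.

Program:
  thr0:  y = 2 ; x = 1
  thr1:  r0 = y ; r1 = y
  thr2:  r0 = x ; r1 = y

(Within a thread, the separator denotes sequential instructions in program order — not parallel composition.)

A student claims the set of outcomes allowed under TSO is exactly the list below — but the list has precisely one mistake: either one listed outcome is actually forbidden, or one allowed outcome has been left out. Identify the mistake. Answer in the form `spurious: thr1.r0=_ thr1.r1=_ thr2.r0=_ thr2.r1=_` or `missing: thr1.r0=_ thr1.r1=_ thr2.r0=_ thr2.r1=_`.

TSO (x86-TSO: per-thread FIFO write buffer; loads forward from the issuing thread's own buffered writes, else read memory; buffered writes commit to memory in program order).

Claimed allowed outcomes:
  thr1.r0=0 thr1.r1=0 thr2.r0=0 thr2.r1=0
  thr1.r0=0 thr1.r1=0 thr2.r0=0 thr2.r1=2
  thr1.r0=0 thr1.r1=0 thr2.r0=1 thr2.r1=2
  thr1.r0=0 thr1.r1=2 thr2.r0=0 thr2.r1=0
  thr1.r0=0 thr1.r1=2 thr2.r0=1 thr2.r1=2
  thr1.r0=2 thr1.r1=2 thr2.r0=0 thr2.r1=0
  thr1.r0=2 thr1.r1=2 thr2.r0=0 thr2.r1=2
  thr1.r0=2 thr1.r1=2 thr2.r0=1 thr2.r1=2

missing: thr1.r0=0 thr1.r1=2 thr2.r0=0 thr2.r1=2

outcome vector order: (thr1.r0,thr1.r1,thr2.r0,thr2.r1)
[TSO] allowed = {(0,0,0,0), (0,0,0,2), (0,0,1,2), (0,2,0,0), (0,2,0,2), (0,2,1,2), (2,2,0,0), (2,2,0,2), (2,2,1,2)}
TSO∖claimed = {(0,2,0,2)}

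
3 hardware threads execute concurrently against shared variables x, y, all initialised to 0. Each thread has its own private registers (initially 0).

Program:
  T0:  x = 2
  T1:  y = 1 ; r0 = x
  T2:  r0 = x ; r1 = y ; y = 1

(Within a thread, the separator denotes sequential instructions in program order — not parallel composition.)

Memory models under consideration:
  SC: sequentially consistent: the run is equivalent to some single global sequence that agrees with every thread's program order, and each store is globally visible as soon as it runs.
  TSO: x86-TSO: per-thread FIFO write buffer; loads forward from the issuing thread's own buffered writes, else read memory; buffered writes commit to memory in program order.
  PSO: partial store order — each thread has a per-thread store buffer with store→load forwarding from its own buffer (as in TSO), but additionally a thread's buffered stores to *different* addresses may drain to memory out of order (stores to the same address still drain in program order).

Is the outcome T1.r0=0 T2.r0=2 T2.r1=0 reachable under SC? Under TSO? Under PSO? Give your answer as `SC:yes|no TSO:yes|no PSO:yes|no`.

outcome vector order: (T1.r0,T2.r0,T2.r1)
SC: 7 outcomes — {000 001 021 200 201 220 221}
TSO: 8 outcomes — {000 001 020 021 200 201 220 221}
PSO: 8 outcomes — {000 001 020 021 200 201 220 221}
target 020 ∈ {TSO,PSO}

SC:no TSO:yes PSO:yes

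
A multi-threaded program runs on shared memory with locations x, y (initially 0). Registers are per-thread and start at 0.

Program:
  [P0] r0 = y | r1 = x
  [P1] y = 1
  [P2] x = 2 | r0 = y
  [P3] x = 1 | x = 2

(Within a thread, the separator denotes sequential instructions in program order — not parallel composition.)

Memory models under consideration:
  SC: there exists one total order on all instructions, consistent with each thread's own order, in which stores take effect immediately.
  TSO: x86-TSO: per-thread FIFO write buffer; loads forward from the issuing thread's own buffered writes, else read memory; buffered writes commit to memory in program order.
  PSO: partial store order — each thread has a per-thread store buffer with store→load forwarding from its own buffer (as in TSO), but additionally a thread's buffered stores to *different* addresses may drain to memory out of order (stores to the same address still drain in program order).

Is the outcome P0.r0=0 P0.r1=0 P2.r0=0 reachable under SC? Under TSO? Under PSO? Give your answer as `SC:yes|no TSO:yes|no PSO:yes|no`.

SC:yes TSO:yes PSO:yes

outcome vector order: (P0.r0,P0.r1,P2.r0)
under SC → <0 0 0> <0 0 1> <0 1 0> <0 1 1> <0 2 0> <0 2 1> <1 0 1> <1 1 0> <1 1 1> <1 2 0> <1 2 1>
under TSO → <0 0 0> <0 0 1> <0 1 0> <0 1 1> <0 2 0> <0 2 1> <1 0 0> <1 0 1> <1 1 0> <1 1 1> <1 2 0> <1 2 1>
under PSO → <0 0 0> <0 0 1> <0 1 0> <0 1 1> <0 2 0> <0 2 1> <1 0 0> <1 0 1> <1 1 0> <1 1 1> <1 2 0> <1 2 1>
target <0 0 0> ∈ {SC,TSO,PSO}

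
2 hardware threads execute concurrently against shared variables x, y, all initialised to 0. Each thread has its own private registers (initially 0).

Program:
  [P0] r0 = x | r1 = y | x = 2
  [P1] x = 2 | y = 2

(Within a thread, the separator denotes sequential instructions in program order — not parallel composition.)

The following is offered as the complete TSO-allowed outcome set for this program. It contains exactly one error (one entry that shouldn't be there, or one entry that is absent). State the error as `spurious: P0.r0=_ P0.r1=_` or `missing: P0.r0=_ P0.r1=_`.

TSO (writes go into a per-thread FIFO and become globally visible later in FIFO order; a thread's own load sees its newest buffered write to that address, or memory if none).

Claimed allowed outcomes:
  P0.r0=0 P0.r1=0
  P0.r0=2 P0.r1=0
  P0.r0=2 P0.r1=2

outcome vector order: (P0.r0,P0.r1)
[TSO] allowed = {00; 02; 20; 22}
TSO∖claimed = {02}

missing: P0.r0=0 P0.r1=2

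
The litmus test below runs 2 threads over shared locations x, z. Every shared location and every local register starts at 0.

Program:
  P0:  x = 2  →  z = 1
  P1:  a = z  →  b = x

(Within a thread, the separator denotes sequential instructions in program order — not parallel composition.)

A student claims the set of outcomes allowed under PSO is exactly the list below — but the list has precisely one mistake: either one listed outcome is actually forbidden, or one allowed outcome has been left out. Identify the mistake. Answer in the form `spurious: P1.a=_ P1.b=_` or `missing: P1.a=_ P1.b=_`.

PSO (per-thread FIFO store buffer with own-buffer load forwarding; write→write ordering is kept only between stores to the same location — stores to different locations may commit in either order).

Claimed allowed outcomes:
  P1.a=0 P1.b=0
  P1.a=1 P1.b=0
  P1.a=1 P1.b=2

missing: P1.a=0 P1.b=2

outcome vector order: (P1.a,P1.b)
[PSO] allowed = {00 02 10 12}
PSO∖claimed = {02}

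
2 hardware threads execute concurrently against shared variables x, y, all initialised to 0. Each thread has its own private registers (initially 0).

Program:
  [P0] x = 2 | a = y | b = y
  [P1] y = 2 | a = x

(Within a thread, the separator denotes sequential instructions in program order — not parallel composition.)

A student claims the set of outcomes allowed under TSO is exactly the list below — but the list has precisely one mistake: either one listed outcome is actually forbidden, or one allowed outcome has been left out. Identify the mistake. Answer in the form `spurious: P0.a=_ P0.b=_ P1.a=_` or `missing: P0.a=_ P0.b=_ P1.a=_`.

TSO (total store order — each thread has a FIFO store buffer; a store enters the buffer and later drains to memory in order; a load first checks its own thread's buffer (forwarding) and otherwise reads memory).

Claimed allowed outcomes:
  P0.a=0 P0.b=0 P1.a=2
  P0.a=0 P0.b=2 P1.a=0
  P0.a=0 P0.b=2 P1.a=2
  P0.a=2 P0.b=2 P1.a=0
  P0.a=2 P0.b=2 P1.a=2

outcome vector order: (P0.a,P0.b,P1.a)
under TSO → (0,0,0) (0,0,2) (0,2,0) (0,2,2) (2,2,0) (2,2,2)
TSO∖claimed = {(0,0,0)}

missing: P0.a=0 P0.b=0 P1.a=0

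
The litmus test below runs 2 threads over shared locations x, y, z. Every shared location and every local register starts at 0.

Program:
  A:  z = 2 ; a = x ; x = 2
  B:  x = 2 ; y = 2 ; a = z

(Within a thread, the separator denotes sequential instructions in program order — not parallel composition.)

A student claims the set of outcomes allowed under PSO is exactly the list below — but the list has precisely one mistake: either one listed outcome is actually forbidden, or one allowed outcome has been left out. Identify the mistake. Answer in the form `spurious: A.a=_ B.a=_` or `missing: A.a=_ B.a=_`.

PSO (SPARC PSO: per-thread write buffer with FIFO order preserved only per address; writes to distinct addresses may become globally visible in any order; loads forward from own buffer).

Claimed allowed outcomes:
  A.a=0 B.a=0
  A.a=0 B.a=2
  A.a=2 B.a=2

outcome vector order: (A.a,B.a)
PSO: 4 outcomes — {<0 0> <0 2> <2 0> <2 2>}
PSO∖claimed = {<2 0>}

missing: A.a=2 B.a=0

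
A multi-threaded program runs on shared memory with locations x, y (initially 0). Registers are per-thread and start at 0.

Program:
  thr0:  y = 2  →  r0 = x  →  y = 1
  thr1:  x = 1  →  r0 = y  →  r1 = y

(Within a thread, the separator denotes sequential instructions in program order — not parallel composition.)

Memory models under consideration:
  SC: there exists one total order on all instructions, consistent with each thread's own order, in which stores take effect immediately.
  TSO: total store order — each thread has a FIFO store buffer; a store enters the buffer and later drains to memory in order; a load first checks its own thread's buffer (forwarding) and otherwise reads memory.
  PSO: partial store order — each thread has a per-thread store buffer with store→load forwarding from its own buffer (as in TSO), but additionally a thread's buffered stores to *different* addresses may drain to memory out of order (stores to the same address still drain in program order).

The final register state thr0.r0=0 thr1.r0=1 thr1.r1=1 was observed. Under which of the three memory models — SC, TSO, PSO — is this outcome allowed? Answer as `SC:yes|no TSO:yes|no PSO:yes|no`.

SC:yes TSO:yes PSO:yes

outcome vector order: (thr0.r0,thr1.r0,thr1.r1)
under SC → 011, 021, 022, 100, 101, 102, 111, 121, 122
under TSO → 000, 001, 002, 011, 021, 022, 100, 101, 102, 111, 121, 122
under PSO → 000, 001, 002, 011, 021, 022, 100, 101, 102, 111, 121, 122
target 011 ∈ {SC,TSO,PSO}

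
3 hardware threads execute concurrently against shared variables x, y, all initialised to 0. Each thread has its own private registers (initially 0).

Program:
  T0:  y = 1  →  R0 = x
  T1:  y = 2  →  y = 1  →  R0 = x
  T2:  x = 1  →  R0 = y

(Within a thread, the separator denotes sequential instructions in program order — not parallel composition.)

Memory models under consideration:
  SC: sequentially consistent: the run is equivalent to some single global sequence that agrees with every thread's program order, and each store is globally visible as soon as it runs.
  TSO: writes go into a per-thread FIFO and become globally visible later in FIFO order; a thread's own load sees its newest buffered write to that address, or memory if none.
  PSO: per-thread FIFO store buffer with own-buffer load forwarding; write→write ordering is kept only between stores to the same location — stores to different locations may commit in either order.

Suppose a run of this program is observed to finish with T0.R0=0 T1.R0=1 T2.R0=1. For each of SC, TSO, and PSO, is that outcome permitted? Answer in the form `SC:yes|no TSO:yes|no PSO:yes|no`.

outcome vector order: (T0.R0,T1.R0,T2.R0)
SC: 7 outcomes — {<0 0 1>; <0 1 1>; <0 1 2>; <1 0 1>; <1 1 0>; <1 1 1>; <1 1 2>}
TSO: 12 outcomes — {<0 0 0>; <0 0 1>; <0 0 2>; <0 1 0>; <0 1 1>; <0 1 2>; <1 0 0>; <1 0 1>; <1 0 2>; <1 1 0>; <1 1 1>; <1 1 2>}
PSO: 12 outcomes — {<0 0 0>; <0 0 1>; <0 0 2>; <0 1 0>; <0 1 1>; <0 1 2>; <1 0 0>; <1 0 1>; <1 0 2>; <1 1 0>; <1 1 1>; <1 1 2>}
target <0 1 1> ∈ {SC,TSO,PSO}

SC:yes TSO:yes PSO:yes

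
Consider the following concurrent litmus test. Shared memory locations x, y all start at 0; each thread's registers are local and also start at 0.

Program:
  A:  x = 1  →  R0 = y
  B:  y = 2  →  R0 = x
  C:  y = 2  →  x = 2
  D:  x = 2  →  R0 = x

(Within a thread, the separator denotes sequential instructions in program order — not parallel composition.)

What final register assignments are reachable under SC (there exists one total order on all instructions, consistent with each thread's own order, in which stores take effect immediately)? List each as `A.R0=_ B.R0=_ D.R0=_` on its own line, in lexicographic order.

outcome vector order: (A.R0,B.R0,D.R0)
|SC outcomes| = 10

A.R0=0 B.R0=1 D.R0=1
A.R0=0 B.R0=1 D.R0=2
A.R0=0 B.R0=2 D.R0=1
A.R0=0 B.R0=2 D.R0=2
A.R0=2 B.R0=0 D.R0=1
A.R0=2 B.R0=0 D.R0=2
A.R0=2 B.R0=1 D.R0=1
A.R0=2 B.R0=1 D.R0=2
A.R0=2 B.R0=2 D.R0=1
A.R0=2 B.R0=2 D.R0=2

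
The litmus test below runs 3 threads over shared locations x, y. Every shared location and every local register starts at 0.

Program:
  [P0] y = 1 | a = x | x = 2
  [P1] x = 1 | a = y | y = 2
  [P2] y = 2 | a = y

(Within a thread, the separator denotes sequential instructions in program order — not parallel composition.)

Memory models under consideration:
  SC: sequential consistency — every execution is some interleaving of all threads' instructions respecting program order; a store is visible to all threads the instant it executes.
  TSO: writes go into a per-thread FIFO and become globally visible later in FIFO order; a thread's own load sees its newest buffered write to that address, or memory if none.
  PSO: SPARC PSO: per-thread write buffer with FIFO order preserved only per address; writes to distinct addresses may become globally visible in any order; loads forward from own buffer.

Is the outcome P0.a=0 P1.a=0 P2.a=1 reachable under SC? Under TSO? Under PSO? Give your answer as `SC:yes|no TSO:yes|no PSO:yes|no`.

SC:no TSO:yes PSO:yes

outcome vector order: (P0.a,P1.a,P2.a)
under SC → 011 012 022 101 102 111 112 121 122
under TSO → 001 002 011 012 021 022 101 102 111 112 121 122
under PSO → 001 002 011 012 021 022 101 102 111 112 121 122
target 001 ∈ {TSO,PSO}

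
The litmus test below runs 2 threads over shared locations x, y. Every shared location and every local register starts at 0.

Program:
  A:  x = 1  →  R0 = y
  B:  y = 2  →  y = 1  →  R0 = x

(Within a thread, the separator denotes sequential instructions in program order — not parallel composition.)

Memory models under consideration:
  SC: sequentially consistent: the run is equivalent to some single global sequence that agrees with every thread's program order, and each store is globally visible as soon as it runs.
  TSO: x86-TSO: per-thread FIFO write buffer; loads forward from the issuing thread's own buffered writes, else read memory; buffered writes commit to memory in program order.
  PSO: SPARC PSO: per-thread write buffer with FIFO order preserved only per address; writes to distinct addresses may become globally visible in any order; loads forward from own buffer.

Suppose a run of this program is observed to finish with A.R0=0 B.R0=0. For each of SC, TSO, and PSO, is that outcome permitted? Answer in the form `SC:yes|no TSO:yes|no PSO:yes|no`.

outcome vector order: (A.R0,B.R0)
SC (4): 0/1, 1/0, 1/1, 2/1
TSO (6): 0/0, 0/1, 1/0, 1/1, 2/0, 2/1
PSO (6): 0/0, 0/1, 1/0, 1/1, 2/0, 2/1
target 0/0 ∈ {TSO,PSO}

SC:no TSO:yes PSO:yes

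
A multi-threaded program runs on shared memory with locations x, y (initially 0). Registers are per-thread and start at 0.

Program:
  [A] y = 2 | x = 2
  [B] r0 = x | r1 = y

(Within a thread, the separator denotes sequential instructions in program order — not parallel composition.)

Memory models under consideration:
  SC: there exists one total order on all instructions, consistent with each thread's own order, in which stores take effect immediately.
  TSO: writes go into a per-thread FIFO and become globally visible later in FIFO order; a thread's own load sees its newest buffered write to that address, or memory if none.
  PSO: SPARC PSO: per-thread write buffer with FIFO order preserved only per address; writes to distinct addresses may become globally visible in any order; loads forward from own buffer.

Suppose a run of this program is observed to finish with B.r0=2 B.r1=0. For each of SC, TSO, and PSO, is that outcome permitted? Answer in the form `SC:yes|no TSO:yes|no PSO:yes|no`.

SC:no TSO:no PSO:yes

outcome vector order: (B.r0,B.r1)
under SC → <0 0> <0 2> <2 2>
under TSO → <0 0> <0 2> <2 2>
under PSO → <0 0> <0 2> <2 0> <2 2>
target <2 0> ∈ {PSO}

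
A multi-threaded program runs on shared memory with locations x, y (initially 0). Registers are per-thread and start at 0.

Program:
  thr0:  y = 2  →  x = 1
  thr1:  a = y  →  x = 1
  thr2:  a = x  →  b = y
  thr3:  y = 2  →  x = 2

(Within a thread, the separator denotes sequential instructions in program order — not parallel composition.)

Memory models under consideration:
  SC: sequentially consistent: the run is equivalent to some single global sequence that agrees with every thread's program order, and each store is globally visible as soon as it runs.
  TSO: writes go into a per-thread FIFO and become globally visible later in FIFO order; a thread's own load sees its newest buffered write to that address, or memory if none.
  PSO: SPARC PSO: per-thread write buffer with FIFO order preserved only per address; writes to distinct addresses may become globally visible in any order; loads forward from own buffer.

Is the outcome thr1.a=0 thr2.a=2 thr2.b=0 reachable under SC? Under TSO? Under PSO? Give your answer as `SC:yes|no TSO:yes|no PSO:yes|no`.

SC:no TSO:no PSO:yes

outcome vector order: (thr1.a,thr2.a,thr2.b)
under SC → 0/0/0 0/0/2 0/1/0 0/1/2 0/2/2 2/0/0 2/0/2 2/1/2 2/2/2
under TSO → 0/0/0 0/0/2 0/1/0 0/1/2 0/2/2 2/0/0 2/0/2 2/1/2 2/2/2
under PSO → 0/0/0 0/0/2 0/1/0 0/1/2 0/2/0 0/2/2 2/0/0 2/0/2 2/1/0 2/1/2 2/2/0 2/2/2
target 0/2/0 ∈ {PSO}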